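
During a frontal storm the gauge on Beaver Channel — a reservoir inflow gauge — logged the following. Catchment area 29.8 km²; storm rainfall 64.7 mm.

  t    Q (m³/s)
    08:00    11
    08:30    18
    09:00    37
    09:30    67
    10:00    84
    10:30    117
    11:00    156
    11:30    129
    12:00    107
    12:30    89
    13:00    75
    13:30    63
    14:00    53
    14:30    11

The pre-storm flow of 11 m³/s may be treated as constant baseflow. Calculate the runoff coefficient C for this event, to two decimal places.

C ≈ 0.81

ΣQ_DR = 863.0 m³/s; V = ΣQ_DR·Δt = 1.553 × 10^6 m³.
Runoff depth d = V / A = 52.13 mm.
C = d / P = 52.13 / 64.7 = 0.81.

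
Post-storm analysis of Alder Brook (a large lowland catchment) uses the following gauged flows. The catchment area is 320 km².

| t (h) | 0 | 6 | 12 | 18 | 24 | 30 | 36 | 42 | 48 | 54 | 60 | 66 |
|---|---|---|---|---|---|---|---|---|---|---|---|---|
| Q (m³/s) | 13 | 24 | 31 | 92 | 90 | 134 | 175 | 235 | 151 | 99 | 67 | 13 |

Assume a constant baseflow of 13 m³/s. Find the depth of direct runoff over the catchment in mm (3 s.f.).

Direct runoff: 0.0, 11.0, 18.0, 79.0, 77.0, 121.0, 162.0, 222.0, 138.0, 86.0, 54.0, 0.0 m³/s; ΣQ_DR = 968.0 m³/s.
V = ΣQ_DR · Δt = 968.0 × 21600 s = 2.091 × 10^7 m³.
Over A = 320 km², depth = V / A = 65.3 mm.

d ≈ 65.3 mm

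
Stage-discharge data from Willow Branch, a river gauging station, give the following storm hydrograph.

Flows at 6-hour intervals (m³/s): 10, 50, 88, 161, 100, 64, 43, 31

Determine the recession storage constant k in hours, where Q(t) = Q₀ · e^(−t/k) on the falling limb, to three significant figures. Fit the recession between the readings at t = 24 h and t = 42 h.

On the falling limb, Q drops from 100 to 31 m³/s between t = 24 h and t = 42 h (Δt = 18 h).
k = −Δt / ln(Q₂/Q₁) = −18 / ln(31/100) = 15.4 h.

k ≈ 15.4 h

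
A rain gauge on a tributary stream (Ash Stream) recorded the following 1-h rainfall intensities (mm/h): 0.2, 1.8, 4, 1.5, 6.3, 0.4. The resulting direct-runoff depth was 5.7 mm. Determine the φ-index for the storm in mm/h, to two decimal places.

Only the 2 blocks with intensity above φ contribute runoff: 4, 6.3 mm/h.
Σ(I−φ)·Δt = d  ⇒  (4+6.3 − 2φ)·1 = 5.7
φ = (10.30 − 5.7/1) / 2 = 2.30 mm/h.

φ ≈ 2.30 mm/h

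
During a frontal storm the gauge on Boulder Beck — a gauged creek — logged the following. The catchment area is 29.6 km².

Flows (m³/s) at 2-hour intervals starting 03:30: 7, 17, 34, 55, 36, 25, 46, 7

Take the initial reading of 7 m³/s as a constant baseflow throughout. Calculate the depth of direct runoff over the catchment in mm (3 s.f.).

Direct runoff: 0.0, 10.0, 27.0, 48.0, 29.0, 18.0, 39.0, 0.0 m³/s; ΣQ_DR = 171.0 m³/s.
V = ΣQ_DR · Δt = 171.0 × 7200 s = 1.231 × 10^6 m³.
Over A = 29.6 km², depth = V / A = 41.6 mm.

d ≈ 41.6 mm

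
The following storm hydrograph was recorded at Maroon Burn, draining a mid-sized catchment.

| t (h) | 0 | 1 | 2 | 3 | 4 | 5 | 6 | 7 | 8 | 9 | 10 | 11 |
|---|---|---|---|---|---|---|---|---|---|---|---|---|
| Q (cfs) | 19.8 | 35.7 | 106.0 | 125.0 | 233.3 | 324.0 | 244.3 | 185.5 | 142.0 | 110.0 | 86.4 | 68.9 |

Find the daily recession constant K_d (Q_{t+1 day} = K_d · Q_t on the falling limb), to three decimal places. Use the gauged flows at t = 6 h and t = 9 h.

K_d ≈ 0.002

Between t = 6 h and t = 9 h the flow falls from 244.3 to 110.0 cfs over 3×1 h = 3 h.
Per-interval ratio K = (110.0/244.3)^(1/3) = 0.7665; K_d = K^(24/1) = 0.002.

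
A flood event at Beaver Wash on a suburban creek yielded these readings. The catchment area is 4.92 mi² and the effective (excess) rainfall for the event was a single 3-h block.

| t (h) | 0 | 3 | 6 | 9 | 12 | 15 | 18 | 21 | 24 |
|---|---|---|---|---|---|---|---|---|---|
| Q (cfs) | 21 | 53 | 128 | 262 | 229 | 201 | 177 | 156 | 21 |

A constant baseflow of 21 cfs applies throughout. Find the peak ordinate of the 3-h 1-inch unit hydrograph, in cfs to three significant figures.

Direct runoff: 0.0, 32.0, 107.0, 241.0, 208.0, 180.0, 156.0, 135.0, 0.0 cfs; ΣQ_DR = 1059 cfs, peak = 241.0 cfs.
Runoff depth d = ΣQ_DR·Δt / A = 1059 × 10800 / (4.92 mi²) = 1.001 in.
The 1-inch UH is the DRH scaled by (1 in)/d, so U_p = 241.0 × 1/1.001 = 241 cfs.

U_p ≈ 241 cfs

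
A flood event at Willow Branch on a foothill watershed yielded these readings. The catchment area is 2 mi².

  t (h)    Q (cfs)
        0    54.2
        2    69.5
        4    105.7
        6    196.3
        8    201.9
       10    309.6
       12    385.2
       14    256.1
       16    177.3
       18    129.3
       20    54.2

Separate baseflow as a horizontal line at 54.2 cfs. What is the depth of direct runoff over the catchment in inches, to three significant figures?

Direct runoff: 0.0, 15.3, 51.5, 142.1, 147.7, 255.4, 331.0, 201.9, 123.1, 75.1, 0.0 cfs; ΣQ_DR = 1343 cfs.
V = ΣQ_DR · Δt = 1343 × 7200 s = 9.670 × 10^6 ft³.
Over A = 2 mi², depth = V / A = 2.08 in.

d ≈ 2.08 in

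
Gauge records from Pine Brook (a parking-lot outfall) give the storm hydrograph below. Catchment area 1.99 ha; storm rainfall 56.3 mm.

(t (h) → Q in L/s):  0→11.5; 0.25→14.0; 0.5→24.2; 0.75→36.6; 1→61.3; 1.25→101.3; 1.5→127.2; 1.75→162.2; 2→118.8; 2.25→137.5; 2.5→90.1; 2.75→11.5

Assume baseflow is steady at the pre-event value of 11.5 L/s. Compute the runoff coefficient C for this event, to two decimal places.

ΣQ_DR = 758.2 L/s; V = ΣQ_DR·Δt = 6.824 × 10^5 L.
Runoff depth d = V / A = 34.29 mm.
C = d / P = 34.29 / 56.3 = 0.61.

C ≈ 0.61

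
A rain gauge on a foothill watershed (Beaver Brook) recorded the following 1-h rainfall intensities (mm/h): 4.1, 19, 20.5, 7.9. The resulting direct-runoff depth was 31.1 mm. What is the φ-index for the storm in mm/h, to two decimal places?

Only the 3 blocks with intensity above φ contribute runoff: 19, 20.5, 7.9 mm/h.
Σ(I−φ)·Δt = d  ⇒  (19+20.5+7.9 − 3φ)·1 = 31.1
φ = (47.40 − 31.1/1) / 3 = 5.43 mm/h.

φ ≈ 5.43 mm/h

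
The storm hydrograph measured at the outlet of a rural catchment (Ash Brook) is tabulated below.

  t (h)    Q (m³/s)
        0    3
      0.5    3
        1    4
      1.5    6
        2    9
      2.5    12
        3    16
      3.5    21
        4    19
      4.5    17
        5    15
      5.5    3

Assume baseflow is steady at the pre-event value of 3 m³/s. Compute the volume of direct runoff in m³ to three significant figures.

V ≈ 1.66 × 10^5 m³

Direct-runoff ordinates (Q − Q_b): 0.0, 0.0, 1.0, 3.0, 6.0, 9.0, 13.0, 18.0, 16.0, 14.0, 12.0, 0.0 m³/s.
ΣQ_DR = 92.00 m³/s.
With Δt = 0.5 h = 1800 s, V = ΣQ_DR · Δt = 92.00 × 1800 = 1.66 × 10^5 m³.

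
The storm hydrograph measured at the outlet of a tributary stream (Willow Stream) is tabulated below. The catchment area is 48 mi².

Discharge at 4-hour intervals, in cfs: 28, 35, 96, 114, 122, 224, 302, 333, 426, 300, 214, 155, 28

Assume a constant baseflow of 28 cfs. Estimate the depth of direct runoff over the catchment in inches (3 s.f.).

d ≈ 0.260 in

Direct runoff: 0.0, 7.0, 68.0, 86.0, 94.0, 196.0, 274.0, 305.0, 398.0, 272.0, 186.0, 127.0, 0.0 cfs; ΣQ_DR = 2013 cfs.
V = ΣQ_DR · Δt = 2013 × 14400 s = 2.899 × 10^7 ft³.
Over A = 48 mi², depth = V / A = 0.260 in.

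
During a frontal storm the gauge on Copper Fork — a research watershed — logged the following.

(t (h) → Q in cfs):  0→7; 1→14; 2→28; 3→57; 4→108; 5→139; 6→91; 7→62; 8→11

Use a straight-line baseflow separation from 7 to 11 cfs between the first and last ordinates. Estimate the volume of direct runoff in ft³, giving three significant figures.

V ≈ 1.57 × 10^6 ft³

Direct-runoff ordinates (Q − Q_b): 0.00, 6.50, 20.00, 48.50, 99.00, 129.50, 81.00, 51.50, 0.00 cfs.
ΣQ_DR = 436.0 cfs.
With Δt = 1 h = 3600 s, V = ΣQ_DR · Δt = 436.0 × 3600 = 1.57 × 10^6 ft³.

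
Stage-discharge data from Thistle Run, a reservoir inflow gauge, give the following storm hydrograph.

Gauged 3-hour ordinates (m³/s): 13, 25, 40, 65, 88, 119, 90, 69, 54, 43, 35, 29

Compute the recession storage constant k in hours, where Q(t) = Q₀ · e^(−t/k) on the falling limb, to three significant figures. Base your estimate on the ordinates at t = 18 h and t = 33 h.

k ≈ 13.2 h

On the falling limb, Q drops from 90 to 29 m³/s between t = 18 h and t = 33 h (Δt = 15 h).
k = −Δt / ln(Q₂/Q₁) = −15 / ln(29/90) = 13.2 h.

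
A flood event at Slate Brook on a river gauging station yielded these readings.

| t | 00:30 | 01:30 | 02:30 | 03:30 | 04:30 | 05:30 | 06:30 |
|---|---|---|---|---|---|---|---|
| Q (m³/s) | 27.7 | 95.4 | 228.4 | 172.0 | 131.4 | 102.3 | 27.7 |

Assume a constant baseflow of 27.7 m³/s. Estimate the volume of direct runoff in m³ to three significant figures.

Direct-runoff ordinates (Q − Q_b): 0.0, 67.7, 200.7, 144.3, 103.7, 74.6, 0.0 m³/s.
ΣQ_DR = 591.0 m³/s.
With Δt = 1 h = 3600 s, V = ΣQ_DR · Δt = 591.0 × 3600 = 2.13 × 10^6 m³.

V ≈ 2.13 × 10^6 m³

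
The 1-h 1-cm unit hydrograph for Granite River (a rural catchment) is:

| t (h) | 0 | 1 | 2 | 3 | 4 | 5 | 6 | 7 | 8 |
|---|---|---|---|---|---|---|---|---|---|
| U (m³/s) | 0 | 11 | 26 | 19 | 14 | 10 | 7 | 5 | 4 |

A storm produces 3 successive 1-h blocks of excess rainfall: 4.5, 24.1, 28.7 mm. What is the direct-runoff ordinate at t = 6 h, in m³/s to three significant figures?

By discrete convolution, Q_j = Σ (P_i / 10 mm) · U_{j−i}.
At t = 6 h (j=6): Q = (4.5/10)·7 + (24.1/10)·10 + (28.7/10)·14 = 67.4 m³/s.

Q ≈ 67.4 m³/s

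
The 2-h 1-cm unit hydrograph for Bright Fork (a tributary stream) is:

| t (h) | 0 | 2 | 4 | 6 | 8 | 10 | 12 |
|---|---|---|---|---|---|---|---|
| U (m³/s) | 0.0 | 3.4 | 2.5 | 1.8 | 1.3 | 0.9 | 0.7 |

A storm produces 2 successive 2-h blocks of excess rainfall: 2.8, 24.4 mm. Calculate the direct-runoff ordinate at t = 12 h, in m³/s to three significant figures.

By discrete convolution, Q_j = Σ (P_i / 10 mm) · U_{j−i}.
At t = 12 h (j=6): Q = (2.8/10)·0.7 + (24.4/10)·0.9 = 2.39 m³/s.

Q ≈ 2.39 m³/s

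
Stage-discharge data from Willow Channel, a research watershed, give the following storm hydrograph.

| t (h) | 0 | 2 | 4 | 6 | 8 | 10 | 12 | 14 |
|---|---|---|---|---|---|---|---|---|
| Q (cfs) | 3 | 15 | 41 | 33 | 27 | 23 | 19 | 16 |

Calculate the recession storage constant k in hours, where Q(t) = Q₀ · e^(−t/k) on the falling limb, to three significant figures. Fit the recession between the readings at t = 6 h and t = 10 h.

On the falling limb, Q drops from 33 to 23 cfs between t = 6 h and t = 10 h (Δt = 4 h).
k = −Δt / ln(Q₂/Q₁) = −4 / ln(23/33) = 11.1 h.

k ≈ 11.1 h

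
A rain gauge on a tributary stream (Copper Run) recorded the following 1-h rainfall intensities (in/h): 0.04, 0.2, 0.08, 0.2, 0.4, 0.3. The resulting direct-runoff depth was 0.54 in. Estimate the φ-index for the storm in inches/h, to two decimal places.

φ ≈ 0.14 in/h

Only the 4 blocks with intensity above φ contribute runoff: 0.2, 0.2, 0.4, 0.3 in/h.
Σ(I−φ)·Δt = d  ⇒  (0.2+0.2+0.4+0.3 − 4φ)·1 = 0.54
φ = (1.100 − 0.54/1) / 4 = 0.14 in/h.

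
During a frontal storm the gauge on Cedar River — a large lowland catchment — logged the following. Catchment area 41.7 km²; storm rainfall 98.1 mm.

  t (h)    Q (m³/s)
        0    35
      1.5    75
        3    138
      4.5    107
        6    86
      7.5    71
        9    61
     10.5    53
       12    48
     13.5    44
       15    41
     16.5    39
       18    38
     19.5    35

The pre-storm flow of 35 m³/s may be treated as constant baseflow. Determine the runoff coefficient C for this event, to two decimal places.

C ≈ 0.50

ΣQ_DR = 381.0 m³/s; V = ΣQ_DR·Δt = 2.057 × 10^6 m³.
Runoff depth d = V / A = 49.34 mm.
C = d / P = 49.34 / 98.1 = 0.50.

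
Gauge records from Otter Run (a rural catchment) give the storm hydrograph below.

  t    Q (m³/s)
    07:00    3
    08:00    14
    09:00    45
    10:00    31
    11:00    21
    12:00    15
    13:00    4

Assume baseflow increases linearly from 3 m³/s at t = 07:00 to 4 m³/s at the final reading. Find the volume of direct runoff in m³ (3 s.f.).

V ≈ 3.91 × 10^5 m³

Direct-runoff ordinates (Q − Q_b): 0.00, 10.83, 41.67, 27.50, 17.33, 11.17, 0.00 m³/s.
ΣQ_DR = 108.5 m³/s.
With Δt = 1 h = 3600 s, V = ΣQ_DR · Δt = 108.5 × 3600 = 3.91 × 10^5 m³.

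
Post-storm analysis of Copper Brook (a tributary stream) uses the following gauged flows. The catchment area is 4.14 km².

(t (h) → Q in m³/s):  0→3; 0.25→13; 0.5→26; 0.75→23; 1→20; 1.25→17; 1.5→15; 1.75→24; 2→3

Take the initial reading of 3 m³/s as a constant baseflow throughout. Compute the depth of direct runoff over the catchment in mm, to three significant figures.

Direct runoff: 0.0, 10.0, 23.0, 20.0, 17.0, 14.0, 12.0, 21.0, 0.0 m³/s; ΣQ_DR = 117.0 m³/s.
V = ΣQ_DR · Δt = 117.0 × 900 s = 1.053 × 10^5 m³.
Over A = 4.14 km², depth = V / A = 25.4 mm.

d ≈ 25.4 mm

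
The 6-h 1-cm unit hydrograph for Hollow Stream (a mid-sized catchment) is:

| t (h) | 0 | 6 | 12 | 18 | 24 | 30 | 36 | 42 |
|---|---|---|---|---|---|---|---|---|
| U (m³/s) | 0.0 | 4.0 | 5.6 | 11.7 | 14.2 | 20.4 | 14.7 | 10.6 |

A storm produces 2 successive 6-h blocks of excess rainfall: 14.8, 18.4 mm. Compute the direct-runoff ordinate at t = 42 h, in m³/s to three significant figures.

By discrete convolution, Q_j = Σ (P_i / 10 mm) · U_{j−i}.
At t = 42 h (j=7): Q = (14.8/10)·10.6 + (18.4/10)·14.7 = 42.7 m³/s.

Q ≈ 42.7 m³/s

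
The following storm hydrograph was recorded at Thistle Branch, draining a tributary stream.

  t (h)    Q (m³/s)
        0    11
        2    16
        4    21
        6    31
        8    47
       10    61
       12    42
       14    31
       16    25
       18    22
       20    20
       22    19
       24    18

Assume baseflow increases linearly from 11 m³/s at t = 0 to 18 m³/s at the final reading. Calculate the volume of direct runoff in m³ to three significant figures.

Direct-runoff ordinates (Q − Q_b): 0.00, 4.42, 8.83, 18.25, 33.67, 47.08, 27.50, 15.92, 9.33, 5.75, 3.17, 1.58, 0.00 m³/s.
ΣQ_DR = 175.5 m³/s.
With Δt = 2 h = 7200 s, V = ΣQ_DR · Δt = 175.5 × 7200 = 1.26 × 10^6 m³.

V ≈ 1.26 × 10^6 m³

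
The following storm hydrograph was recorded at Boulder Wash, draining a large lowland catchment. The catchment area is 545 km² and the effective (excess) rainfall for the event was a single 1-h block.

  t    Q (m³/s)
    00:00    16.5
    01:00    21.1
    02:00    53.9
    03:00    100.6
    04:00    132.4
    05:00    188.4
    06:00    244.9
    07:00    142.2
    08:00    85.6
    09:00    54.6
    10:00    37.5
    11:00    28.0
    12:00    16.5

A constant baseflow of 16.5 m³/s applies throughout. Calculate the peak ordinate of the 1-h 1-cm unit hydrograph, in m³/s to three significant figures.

Direct runoff: 0.0, 4.6, 37.4, 84.1, 115.9, 171.9, 228.4, 125.7, 69.1, 38.1, 21.0, 11.5, 0.0 m³/s; ΣQ_DR = 907.7 m³/s, peak = 228.4 m³/s.
Runoff depth d = ΣQ_DR·Δt / A = 907.7 × 3600 / (545 km²) = 5.996 mm.
The 1-cm UH is the DRH scaled by (10 mm)/d, so U_p = 228.4 × 10/5.996 = 381 m³/s.

U_p ≈ 381 m³/s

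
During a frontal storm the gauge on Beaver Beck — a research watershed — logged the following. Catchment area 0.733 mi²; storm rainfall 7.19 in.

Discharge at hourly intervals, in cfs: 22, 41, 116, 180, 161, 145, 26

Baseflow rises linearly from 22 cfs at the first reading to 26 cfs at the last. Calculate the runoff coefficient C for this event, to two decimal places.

C ≈ 0.15

ΣQ_DR = 523.0 cfs; V = ΣQ_DR·Δt = 1.883 × 10^6 ft³.
Runoff depth d = V / A = 1.106 in.
C = d / P = 1.106 / 7.19 = 0.15.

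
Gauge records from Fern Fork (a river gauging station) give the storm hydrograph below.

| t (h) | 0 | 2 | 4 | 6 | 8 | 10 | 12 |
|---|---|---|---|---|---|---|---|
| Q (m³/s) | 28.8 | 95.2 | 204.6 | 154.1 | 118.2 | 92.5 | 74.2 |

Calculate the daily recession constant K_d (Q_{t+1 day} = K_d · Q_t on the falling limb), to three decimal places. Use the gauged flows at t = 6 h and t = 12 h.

K_d ≈ 0.054

Between t = 6 h and t = 12 h the flow falls from 154.1 to 74.2 m³/s over 3×2 h = 6 h.
Per-interval ratio K = (74.2/154.1)^(1/3) = 0.7838; K_d = K^(24/2) = 0.054.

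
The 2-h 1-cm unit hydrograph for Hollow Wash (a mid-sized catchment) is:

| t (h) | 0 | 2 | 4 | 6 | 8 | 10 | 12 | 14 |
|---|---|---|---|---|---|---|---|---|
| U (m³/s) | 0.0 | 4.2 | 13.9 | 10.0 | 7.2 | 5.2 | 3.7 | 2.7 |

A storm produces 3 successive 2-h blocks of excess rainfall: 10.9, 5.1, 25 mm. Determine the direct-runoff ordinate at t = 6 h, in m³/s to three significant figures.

By discrete convolution, Q_j = Σ (P_i / 10 mm) · U_{j−i}.
At t = 6 h (j=3): Q = (10.9/10)·10.0 + (5.1/10)·13.9 + (25/10)·4.2 = 28.5 m³/s.

Q ≈ 28.5 m³/s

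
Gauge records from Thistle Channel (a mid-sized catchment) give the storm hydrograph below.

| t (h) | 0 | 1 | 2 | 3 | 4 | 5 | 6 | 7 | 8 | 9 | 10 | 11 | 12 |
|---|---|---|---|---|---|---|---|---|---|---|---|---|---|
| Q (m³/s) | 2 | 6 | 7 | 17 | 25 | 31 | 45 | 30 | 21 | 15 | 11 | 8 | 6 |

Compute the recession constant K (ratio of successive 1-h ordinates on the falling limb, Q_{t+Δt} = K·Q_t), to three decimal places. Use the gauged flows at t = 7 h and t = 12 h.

K ≈ 0.725

Using the recession-limb readings at t = 7 h and t = 12 h: Q falls from 30 to 6 m³/s over 5 intervals.
K = (Q₂/Q₁)^(1/5) = (6/30)^(1/5) = 0.725.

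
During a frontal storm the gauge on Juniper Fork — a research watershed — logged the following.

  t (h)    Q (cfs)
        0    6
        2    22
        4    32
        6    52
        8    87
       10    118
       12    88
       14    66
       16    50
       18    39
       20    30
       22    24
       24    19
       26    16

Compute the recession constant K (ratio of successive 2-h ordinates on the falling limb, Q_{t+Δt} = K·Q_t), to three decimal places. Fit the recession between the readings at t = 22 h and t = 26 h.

Using the recession-limb readings at t = 22 h and t = 26 h: Q falls from 24 to 16 cfs over 2 intervals.
K = (Q₂/Q₁)^(1/2) = (16/24)^(1/2) = 0.816.

K ≈ 0.816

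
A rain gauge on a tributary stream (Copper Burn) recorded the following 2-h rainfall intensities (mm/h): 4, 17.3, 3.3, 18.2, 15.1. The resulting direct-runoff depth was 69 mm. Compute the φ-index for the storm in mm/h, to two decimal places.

φ ≈ 5.37 mm/h

Only the 3 blocks with intensity above φ contribute runoff: 17.3, 18.2, 15.1 mm/h.
Σ(I−φ)·Δt = d  ⇒  (17.3+18.2+15.1 − 3φ)·2 = 69
φ = (50.60 − 69/2) / 3 = 5.37 mm/h.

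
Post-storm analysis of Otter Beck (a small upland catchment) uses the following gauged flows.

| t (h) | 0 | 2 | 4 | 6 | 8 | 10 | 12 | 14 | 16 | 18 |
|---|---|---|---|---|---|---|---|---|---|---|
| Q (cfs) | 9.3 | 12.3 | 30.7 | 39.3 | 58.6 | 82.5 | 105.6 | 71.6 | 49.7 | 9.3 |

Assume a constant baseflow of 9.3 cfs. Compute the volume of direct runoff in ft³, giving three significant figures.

V ≈ 2.71 × 10^6 ft³

Direct-runoff ordinates (Q − Q_b): 0.0, 3.0, 21.4, 30.0, 49.3, 73.2, 96.3, 62.3, 40.4, 0.0 cfs.
ΣQ_DR = 375.9 cfs.
With Δt = 2 h = 7200 s, V = ΣQ_DR · Δt = 375.9 × 7200 = 2.71 × 10^6 ft³.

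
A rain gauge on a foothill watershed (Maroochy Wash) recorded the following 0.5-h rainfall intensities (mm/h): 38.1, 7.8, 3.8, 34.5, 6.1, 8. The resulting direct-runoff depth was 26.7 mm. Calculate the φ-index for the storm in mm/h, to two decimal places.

φ ≈ 9.60 mm/h

Only the 2 blocks with intensity above φ contribute runoff: 38.1, 34.5 mm/h.
Σ(I−φ)·Δt = d  ⇒  (38.1+34.5 − 2φ)·0.5 = 26.7
φ = (72.60 − 26.7/0.5) / 2 = 9.60 mm/h.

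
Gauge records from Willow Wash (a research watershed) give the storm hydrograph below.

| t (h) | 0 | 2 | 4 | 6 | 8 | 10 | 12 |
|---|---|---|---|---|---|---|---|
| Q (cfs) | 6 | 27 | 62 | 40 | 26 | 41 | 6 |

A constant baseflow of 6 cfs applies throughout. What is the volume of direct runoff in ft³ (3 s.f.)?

Direct-runoff ordinates (Q − Q_b): 0.0, 21.0, 56.0, 34.0, 20.0, 35.0, 0.0 cfs.
ΣQ_DR = 166.0 cfs.
With Δt = 2 h = 7200 s, V = ΣQ_DR · Δt = 166.0 × 7200 = 1.20 × 10^6 ft³.

V ≈ 1.20 × 10^6 ft³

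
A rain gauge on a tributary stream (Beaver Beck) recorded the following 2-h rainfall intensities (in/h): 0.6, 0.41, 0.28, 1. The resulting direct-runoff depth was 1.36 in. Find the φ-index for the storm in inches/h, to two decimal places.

φ ≈ 0.46 in/h

Only the 2 blocks with intensity above φ contribute runoff: 0.6, 1 in/h.
Σ(I−φ)·Δt = d  ⇒  (0.6+1 − 2φ)·2 = 1.36
φ = (1.600 − 1.36/2) / 2 = 0.46 in/h.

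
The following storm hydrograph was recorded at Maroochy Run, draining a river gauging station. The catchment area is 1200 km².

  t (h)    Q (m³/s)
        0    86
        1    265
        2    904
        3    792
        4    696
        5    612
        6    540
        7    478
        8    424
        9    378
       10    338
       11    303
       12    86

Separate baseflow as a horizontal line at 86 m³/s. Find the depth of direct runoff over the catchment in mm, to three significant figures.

d ≈ 14.4 mm

Direct runoff: 0.0, 179.0, 818.0, 706.0, 610.0, 526.0, 454.0, 392.0, 338.0, 292.0, 252.0, 217.0, 0.0 m³/s; ΣQ_DR = 4784 m³/s.
V = ΣQ_DR · Δt = 4784 × 3600 s = 1.722 × 10^7 m³.
Over A = 1200 km², depth = V / A = 14.4 mm.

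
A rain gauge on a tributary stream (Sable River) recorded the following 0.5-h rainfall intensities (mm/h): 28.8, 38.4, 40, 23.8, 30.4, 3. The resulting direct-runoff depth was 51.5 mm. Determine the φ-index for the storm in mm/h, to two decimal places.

Only the 5 blocks with intensity above φ contribute runoff: 28.8, 38.4, 40, 23.8, 30.4 mm/h.
Σ(I−φ)·Δt = d  ⇒  (28.8+38.4+40+23.8+30.4 − 5φ)·0.5 = 51.5
φ = (161.4 − 51.5/0.5) / 5 = 11.68 mm/h.

φ ≈ 11.68 mm/h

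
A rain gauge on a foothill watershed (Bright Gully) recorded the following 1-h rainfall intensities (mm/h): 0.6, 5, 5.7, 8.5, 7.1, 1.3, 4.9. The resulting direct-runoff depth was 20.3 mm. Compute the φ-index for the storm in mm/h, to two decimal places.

Only the 5 blocks with intensity above φ contribute runoff: 5, 5.7, 8.5, 7.1, 4.9 mm/h.
Σ(I−φ)·Δt = d  ⇒  (5+5.7+8.5+7.1+4.9 − 5φ)·1 = 20.3
φ = (31.20 − 20.3/1) / 5 = 2.18 mm/h.

φ ≈ 2.18 mm/h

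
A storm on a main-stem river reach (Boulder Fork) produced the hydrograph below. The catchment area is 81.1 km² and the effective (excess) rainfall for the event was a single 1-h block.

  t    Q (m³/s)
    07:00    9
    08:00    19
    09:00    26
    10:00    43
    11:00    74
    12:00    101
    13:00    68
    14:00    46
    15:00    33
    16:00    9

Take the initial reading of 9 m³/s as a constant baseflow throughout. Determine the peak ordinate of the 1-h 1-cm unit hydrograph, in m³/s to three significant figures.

Direct runoff: 0.0, 10.0, 17.0, 34.0, 65.0, 92.0, 59.0, 37.0, 24.0, 0.0 m³/s; ΣQ_DR = 338.0 m³/s, peak = 92.0 m³/s.
Runoff depth d = ΣQ_DR·Δt / A = 338.0 × 3600 / (81.1 km²) = 15.00 mm.
The 1-cm UH is the DRH scaled by (10 mm)/d, so U_p = 92.0 × 10/15.00 = 61.3 m³/s.

U_p ≈ 61.3 m³/s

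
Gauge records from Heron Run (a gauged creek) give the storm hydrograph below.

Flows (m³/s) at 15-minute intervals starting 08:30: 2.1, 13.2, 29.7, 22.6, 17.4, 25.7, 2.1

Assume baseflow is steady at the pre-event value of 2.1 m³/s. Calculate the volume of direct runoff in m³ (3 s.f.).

Direct-runoff ordinates (Q − Q_b): 0.0, 11.1, 27.6, 20.5, 15.3, 23.6, 0.0 m³/s.
ΣQ_DR = 98.10 m³/s.
With Δt = 0.25 h = 900 s, V = ΣQ_DR · Δt = 98.10 × 900 = 88300 m³.

V ≈ 88300 m³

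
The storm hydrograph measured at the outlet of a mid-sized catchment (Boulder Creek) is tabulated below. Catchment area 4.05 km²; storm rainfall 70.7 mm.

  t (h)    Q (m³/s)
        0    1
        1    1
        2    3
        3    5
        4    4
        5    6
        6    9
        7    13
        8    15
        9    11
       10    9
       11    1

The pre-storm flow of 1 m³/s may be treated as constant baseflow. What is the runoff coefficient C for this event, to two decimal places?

C ≈ 0.83

ΣQ_DR = 66.00 m³/s; V = ΣQ_DR·Δt = 2.376 × 10^5 m³.
Runoff depth d = V / A = 58.67 mm.
C = d / P = 58.67 / 70.7 = 0.83.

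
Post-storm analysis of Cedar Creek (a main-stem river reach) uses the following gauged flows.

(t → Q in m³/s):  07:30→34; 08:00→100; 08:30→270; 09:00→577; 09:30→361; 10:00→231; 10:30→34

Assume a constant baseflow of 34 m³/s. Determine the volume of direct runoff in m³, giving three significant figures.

V ≈ 2.46 × 10^6 m³

Direct-runoff ordinates (Q − Q_b): 0.0, 66.0, 236.0, 543.0, 327.0, 197.0, 0.0 m³/s.
ΣQ_DR = 1369 m³/s.
With Δt = 0.5 h = 1800 s, V = ΣQ_DR · Δt = 1369 × 1800 = 2.46 × 10^6 m³.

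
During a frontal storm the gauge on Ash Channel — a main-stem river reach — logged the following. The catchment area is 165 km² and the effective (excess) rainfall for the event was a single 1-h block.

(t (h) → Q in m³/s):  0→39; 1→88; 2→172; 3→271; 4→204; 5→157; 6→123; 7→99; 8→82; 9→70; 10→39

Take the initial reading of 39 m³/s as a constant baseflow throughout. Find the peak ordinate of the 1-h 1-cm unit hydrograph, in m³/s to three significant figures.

U_p ≈ 116 m³/s

Direct runoff: 0.0, 49.0, 133.0, 232.0, 165.0, 118.0, 84.0, 60.0, 43.0, 31.0, 0.0 m³/s; ΣQ_DR = 915.0 m³/s, peak = 232.0 m³/s.
Runoff depth d = ΣQ_DR·Δt / A = 915.0 × 3600 / (165 km²) = 19.96 mm.
The 1-cm UH is the DRH scaled by (10 mm)/d, so U_p = 232.0 × 10/19.96 = 116 m³/s.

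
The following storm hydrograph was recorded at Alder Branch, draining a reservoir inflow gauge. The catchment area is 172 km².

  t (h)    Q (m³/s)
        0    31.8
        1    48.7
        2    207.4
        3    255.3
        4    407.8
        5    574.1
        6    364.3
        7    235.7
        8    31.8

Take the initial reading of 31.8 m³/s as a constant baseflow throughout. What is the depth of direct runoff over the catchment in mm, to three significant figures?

d ≈ 39.2 mm

Direct runoff: 0.0, 16.9, 175.6, 223.5, 376.0, 542.3, 332.5, 203.9, 0.0 m³/s; ΣQ_DR = 1871 m³/s.
V = ΣQ_DR · Δt = 1871 × 3600 s = 6.735 × 10^6 m³.
Over A = 172 km², depth = V / A = 39.2 mm.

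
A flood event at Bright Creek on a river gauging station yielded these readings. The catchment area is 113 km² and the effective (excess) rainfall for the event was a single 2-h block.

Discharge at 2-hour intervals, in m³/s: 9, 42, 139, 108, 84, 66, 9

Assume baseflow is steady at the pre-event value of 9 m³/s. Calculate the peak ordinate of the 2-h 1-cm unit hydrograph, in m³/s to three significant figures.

U_p ≈ 51.8 m³/s

Direct runoff: 0.0, 33.0, 130.0, 99.0, 75.0, 57.0, 0.0 m³/s; ΣQ_DR = 394.0 m³/s, peak = 130.0 m³/s.
Runoff depth d = ΣQ_DR·Δt / A = 394.0 × 7200 / (113 km²) = 25.10 mm.
The 1-cm UH is the DRH scaled by (10 mm)/d, so U_p = 130.0 × 10/25.10 = 51.8 m³/s.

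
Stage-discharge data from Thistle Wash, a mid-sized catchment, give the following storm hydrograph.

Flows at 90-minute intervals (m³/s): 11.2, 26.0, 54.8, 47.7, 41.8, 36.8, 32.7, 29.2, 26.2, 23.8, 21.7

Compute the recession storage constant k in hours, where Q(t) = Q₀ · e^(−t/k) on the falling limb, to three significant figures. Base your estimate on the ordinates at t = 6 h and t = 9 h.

On the falling limb, Q drops from 41.8 to 32.7 m³/s between t = 6 h and t = 9 h (Δt = 3 h).
k = −Δt / ln(Q₂/Q₁) = −3 / ln(32.7/41.8) = 12.2 h.

k ≈ 12.2 h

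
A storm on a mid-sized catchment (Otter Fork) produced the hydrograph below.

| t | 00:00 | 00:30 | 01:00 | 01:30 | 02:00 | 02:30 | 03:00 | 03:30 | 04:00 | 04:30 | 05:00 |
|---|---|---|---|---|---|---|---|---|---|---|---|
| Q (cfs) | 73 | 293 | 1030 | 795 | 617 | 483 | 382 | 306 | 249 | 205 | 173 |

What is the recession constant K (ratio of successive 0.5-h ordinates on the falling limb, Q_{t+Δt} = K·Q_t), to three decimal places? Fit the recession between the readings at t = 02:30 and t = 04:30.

Using the recession-limb readings at t = 02:30 and t = 04:30: Q falls from 483 to 205 cfs over 4 intervals.
K = (Q₂/Q₁)^(1/4) = (205/483)^(1/4) = 0.807.

K ≈ 0.807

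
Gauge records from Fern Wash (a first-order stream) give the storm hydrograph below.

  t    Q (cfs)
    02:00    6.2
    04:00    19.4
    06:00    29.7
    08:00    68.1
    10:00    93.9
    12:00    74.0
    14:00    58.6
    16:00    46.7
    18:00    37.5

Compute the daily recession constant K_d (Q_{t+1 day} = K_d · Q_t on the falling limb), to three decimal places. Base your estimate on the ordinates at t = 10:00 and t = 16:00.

Between t = 10:00 and t = 16:00 the flow falls from 93.9 to 46.7 cfs over 3×2 h = 6 h.
Per-interval ratio K = (46.7/93.9)^(1/3) = 0.7923; K_d = K^(24/2) = 0.061.

K_d ≈ 0.061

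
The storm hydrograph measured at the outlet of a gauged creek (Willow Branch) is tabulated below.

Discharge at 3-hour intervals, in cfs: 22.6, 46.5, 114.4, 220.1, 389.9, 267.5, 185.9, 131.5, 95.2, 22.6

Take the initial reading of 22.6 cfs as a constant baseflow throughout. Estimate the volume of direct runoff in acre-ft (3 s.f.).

V ≈ 315 acre-ft

Direct-runoff ordinates (Q − Q_b): 0.0, 23.9, 91.8, 197.5, 367.3, 244.9, 163.3, 108.9, 72.6, 0.0 cfs.
ΣQ_DR = 1270 cfs.
With Δt = 3 h = 10800 s, V = ΣQ_DR · Δt = 1270 × 10800 = 1.37 × 10^7 ft³ = 315 acre-ft.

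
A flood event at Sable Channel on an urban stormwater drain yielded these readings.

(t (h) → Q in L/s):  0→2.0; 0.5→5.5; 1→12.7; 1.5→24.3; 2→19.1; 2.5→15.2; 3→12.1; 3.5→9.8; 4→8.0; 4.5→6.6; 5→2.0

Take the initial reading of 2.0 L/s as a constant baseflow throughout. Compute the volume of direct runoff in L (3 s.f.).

V ≈ 1.72 × 10^5 L

Direct-runoff ordinates (Q − Q_b): 0.0, 3.5, 10.7, 22.3, 17.1, 13.2, 10.1, 7.8, 6.0, 4.6, 0.0 L/s.
ΣQ_DR = 95.30 L/s.
With Δt = 0.5 h = 1800 s, V = ΣQ_DR · Δt = 95.30 × 1800 = 1.72 × 10^5 L.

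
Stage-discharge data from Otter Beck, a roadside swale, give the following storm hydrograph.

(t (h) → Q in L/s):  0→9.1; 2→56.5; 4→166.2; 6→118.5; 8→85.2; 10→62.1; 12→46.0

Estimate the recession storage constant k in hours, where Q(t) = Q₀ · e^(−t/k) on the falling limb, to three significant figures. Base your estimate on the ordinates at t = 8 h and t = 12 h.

k ≈ 6.49 h

On the falling limb, Q drops from 85.2 to 46.0 L/s between t = 8 h and t = 12 h (Δt = 4 h).
k = −Δt / ln(Q₂/Q₁) = −4 / ln(46.0/85.2) = 6.49 h.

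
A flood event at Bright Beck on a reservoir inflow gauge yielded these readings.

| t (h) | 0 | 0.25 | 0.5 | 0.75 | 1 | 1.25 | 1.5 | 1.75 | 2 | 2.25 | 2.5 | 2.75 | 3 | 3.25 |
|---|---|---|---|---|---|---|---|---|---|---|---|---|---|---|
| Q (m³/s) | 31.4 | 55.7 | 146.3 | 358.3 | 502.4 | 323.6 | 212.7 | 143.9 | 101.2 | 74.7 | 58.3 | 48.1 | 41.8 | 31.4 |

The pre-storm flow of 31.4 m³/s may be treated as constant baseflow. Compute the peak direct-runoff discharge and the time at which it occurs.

Q_p = 471.0 m³/s at t = 1 h

Subtracting baseflow gives direct-runoff ordinates: 0.0, 24.3, 114.9, 326.9, 471.0, 292.2, 181.3, 112.5, 69.8, 43.3, 26.9, 16.7, 10.4, 0.0 m³/s.
The maximum is 471.0 m³/s, occurring at the reading for t = 1 h.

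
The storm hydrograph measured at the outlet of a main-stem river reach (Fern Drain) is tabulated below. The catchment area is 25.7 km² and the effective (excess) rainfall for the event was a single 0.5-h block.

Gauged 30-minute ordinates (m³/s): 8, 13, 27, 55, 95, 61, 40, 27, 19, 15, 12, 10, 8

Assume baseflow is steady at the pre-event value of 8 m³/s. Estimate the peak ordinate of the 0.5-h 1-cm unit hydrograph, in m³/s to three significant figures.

U_p ≈ 43.4 m³/s

Direct runoff: 0.0, 5.0, 19.0, 47.0, 87.0, 53.0, 32.0, 19.0, 11.0, 7.0, 4.0, 2.0, 0.0 m³/s; ΣQ_DR = 286.0 m³/s, peak = 87.0 m³/s.
Runoff depth d = ΣQ_DR·Δt / A = 286.0 × 1800 / (25.7 km²) = 20.03 mm.
The 1-cm UH is the DRH scaled by (10 mm)/d, so U_p = 87.0 × 10/20.03 = 43.4 m³/s.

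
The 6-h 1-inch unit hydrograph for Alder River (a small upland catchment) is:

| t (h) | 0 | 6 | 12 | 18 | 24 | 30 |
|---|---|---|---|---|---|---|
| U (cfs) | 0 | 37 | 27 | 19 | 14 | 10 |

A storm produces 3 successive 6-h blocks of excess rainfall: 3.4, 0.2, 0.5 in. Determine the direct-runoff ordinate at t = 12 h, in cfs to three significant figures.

Q ≈ 99.2 cfs

By discrete convolution, Q_j = Σ (P_i / 1 in) · U_{j−i}.
At t = 12 h (j=2): Q = (3.4/1)·27 + (0.2/1)·37 + (0.5/1)·0 = 99.2 cfs.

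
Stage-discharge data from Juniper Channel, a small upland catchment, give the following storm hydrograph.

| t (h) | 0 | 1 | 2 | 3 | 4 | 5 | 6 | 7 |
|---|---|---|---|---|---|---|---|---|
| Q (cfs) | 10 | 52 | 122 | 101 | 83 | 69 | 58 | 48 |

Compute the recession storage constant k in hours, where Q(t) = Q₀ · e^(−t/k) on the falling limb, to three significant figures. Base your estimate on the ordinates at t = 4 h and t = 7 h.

On the falling limb, Q drops from 83 to 48 cfs between t = 4 h and t = 7 h (Δt = 3 h).
k = −Δt / ln(Q₂/Q₁) = −3 / ln(48/83) = 5.48 h.

k ≈ 5.48 h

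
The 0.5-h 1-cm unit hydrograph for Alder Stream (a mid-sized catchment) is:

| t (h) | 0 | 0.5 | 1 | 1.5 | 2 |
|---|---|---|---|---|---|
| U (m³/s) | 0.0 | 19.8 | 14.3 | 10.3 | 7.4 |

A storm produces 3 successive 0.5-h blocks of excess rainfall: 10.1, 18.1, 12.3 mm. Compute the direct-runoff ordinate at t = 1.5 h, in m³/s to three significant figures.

By discrete convolution, Q_j = Σ (P_i / 10 mm) · U_{j−i}.
At t = 1.5 h (j=3): Q = (10.1/10)·10.3 + (18.1/10)·14.3 + (12.3/10)·19.8 = 60.6 m³/s.

Q ≈ 60.6 m³/s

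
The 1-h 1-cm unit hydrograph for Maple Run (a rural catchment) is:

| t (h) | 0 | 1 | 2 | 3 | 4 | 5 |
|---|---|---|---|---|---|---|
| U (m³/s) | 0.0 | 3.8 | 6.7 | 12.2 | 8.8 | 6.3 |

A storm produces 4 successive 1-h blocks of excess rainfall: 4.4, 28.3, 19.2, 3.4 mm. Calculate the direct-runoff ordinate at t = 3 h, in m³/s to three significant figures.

Q ≈ 31.6 m³/s

By discrete convolution, Q_j = Σ (P_i / 10 mm) · U_{j−i}.
At t = 3 h (j=3): Q = (4.4/10)·12.2 + (28.3/10)·6.7 + (19.2/10)·3.8 + (3.4/10)·0.0 = 31.6 m³/s.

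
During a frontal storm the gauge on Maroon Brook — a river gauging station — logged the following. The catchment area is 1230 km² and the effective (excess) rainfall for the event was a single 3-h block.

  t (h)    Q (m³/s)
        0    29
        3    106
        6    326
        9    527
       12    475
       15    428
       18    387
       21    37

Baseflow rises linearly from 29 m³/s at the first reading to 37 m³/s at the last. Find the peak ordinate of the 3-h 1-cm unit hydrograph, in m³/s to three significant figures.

U_p ≈ 275 m³/s

Direct runoff: 0.00, 75.86, 294.71, 494.57, 441.43, 393.29, 351.14, 0.00 m³/s; ΣQ_DR = 2051 m³/s, peak = 494.57 m³/s.
Runoff depth d = ΣQ_DR·Δt / A = 2051 × 10800 / (1230 km²) = 18.01 mm.
The 1-cm UH is the DRH scaled by (10 mm)/d, so U_p = 494.57 × 10/18.01 = 275 m³/s.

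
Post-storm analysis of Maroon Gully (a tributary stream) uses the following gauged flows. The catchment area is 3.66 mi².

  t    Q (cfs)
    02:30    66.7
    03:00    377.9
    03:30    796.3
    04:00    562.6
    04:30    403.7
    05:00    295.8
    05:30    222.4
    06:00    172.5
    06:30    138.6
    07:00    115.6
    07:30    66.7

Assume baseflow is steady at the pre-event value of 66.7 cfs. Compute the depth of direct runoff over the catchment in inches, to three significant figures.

d ≈ 0.526 in

Direct runoff: 0.0, 311.2, 729.6, 495.9, 337.0, 229.1, 155.7, 105.8, 71.9, 48.9, 0.0 cfs; ΣQ_DR = 2485 cfs.
V = ΣQ_DR · Δt = 2485 × 1800 s = 4.473 × 10^6 ft³.
Over A = 3.66 mi², depth = V / A = 0.526 in.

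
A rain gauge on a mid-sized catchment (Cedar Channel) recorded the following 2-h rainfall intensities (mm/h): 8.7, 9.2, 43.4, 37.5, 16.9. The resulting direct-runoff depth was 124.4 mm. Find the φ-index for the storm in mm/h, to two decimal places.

Only the 3 blocks with intensity above φ contribute runoff: 43.4, 37.5, 16.9 mm/h.
Σ(I−φ)·Δt = d  ⇒  (43.4+37.5+16.9 − 3φ)·2 = 124.4
φ = (97.80 − 124.4/2) / 3 = 11.87 mm/h.

φ ≈ 11.87 mm/h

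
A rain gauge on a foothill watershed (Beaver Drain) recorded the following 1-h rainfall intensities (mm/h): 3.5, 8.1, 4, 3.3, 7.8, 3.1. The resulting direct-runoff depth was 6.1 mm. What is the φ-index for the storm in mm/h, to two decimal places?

Only the 2 blocks with intensity above φ contribute runoff: 8.1, 7.8 mm/h.
Σ(I−φ)·Δt = d  ⇒  (8.1+7.8 − 2φ)·1 = 6.1
φ = (15.90 − 6.1/1) / 2 = 4.90 mm/h.

φ ≈ 4.90 mm/h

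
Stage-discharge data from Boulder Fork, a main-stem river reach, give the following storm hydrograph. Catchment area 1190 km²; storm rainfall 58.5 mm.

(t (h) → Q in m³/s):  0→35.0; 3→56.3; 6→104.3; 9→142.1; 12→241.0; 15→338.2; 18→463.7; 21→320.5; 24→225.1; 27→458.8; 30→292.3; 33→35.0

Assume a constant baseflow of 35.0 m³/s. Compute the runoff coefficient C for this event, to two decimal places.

C ≈ 0.36

ΣQ_DR = 2292 m³/s; V = ΣQ_DR·Δt = 2.476 × 10^7 m³.
Runoff depth d = V / A = 20.80 mm.
C = d / P = 20.80 / 58.5 = 0.36.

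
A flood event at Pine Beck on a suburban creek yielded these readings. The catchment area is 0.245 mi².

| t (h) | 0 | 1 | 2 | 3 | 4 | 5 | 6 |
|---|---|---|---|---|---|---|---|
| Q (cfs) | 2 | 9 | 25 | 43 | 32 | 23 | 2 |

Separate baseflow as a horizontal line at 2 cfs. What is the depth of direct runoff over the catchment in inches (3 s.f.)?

Direct runoff: 0.0, 7.0, 23.0, 41.0, 30.0, 21.0, 0.0 cfs; ΣQ_DR = 122.0 cfs.
V = ΣQ_DR · Δt = 122.0 × 3600 s = 4.392 × 10^5 ft³.
Over A = 0.245 mi², depth = V / A = 0.772 in.

d ≈ 0.772 in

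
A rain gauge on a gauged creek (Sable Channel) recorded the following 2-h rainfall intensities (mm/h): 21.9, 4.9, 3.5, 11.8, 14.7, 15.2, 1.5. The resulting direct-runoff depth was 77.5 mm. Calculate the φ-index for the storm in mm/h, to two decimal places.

Only the 4 blocks with intensity above φ contribute runoff: 21.9, 11.8, 14.7, 15.2 mm/h.
Σ(I−φ)·Δt = d  ⇒  (21.9+11.8+14.7+15.2 − 4φ)·2 = 77.5
φ = (63.60 − 77.5/2) / 4 = 6.21 mm/h.

φ ≈ 6.21 mm/h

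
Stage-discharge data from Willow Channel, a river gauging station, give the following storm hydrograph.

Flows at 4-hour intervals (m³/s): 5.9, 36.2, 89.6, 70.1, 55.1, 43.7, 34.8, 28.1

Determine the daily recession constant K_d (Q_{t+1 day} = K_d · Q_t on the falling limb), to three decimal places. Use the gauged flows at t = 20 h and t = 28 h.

Between t = 20 h and t = 28 h the flow falls from 43.7 to 28.1 m³/s over 2×4 h = 8 h.
Per-interval ratio K = (28.1/43.7)^(1/2) = 0.8019; K_d = K^(24/4) = 0.266.

K_d ≈ 0.266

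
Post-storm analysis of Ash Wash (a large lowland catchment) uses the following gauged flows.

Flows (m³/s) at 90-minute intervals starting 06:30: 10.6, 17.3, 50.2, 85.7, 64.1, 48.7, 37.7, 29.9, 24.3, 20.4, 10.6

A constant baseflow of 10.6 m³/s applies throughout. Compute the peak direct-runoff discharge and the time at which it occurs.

Subtracting baseflow gives direct-runoff ordinates: 0.0, 6.7, 39.6, 75.1, 53.5, 38.1, 27.1, 19.3, 13.7, 9.8, 0.0 m³/s.
The maximum is 75.1 m³/s, occurring at the reading for t = 11:00.

Q_p = 75.1 m³/s at t = 11:00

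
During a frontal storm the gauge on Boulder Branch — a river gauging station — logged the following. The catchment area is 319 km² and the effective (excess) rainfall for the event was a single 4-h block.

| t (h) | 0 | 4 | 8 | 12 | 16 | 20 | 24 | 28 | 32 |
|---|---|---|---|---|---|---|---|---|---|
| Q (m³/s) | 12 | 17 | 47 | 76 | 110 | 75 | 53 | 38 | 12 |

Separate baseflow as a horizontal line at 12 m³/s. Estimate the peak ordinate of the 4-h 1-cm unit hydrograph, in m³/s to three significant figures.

U_p ≈ 65.4 m³/s

Direct runoff: 0.0, 5.0, 35.0, 64.0, 98.0, 63.0, 41.0, 26.0, 0.0 m³/s; ΣQ_DR = 332.0 m³/s, peak = 98.0 m³/s.
Runoff depth d = ΣQ_DR·Δt / A = 332.0 × 14400 / (319 km²) = 14.99 mm.
The 1-cm UH is the DRH scaled by (10 mm)/d, so U_p = 98.0 × 10/14.99 = 65.4 m³/s.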